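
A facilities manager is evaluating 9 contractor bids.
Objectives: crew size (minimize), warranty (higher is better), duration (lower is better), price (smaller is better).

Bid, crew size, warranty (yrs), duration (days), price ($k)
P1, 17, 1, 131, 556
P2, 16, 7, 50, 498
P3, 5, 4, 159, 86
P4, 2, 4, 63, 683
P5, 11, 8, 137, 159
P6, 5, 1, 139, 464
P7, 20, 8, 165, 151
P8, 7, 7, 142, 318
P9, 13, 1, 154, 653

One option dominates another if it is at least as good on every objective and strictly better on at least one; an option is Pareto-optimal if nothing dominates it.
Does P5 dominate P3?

No

P5 vs P3: P5 is worse on crew size (11 vs 5), so it does not dominate P3.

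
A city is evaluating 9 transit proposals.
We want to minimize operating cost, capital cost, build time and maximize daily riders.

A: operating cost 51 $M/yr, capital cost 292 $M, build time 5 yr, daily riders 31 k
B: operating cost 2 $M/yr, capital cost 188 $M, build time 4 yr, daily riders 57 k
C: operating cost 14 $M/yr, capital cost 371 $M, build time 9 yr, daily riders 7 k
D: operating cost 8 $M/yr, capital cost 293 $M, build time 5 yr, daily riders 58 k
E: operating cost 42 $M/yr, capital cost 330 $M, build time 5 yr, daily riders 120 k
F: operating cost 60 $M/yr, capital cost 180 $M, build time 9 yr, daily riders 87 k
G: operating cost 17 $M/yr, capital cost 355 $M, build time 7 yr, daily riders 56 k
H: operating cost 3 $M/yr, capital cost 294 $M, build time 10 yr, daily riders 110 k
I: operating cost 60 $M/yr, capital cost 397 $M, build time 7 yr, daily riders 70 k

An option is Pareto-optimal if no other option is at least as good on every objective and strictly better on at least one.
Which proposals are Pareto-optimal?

B, D, E, F, H

A: dominated by B (operating cost 2≤51, capital cost 188≤292, build time 4≤5, daily riders 57≥31).
B: not dominated (best operating cost).
C: dominated by B (operating cost 2≤14, capital cost 188≤371, build time 4≤9, daily riders 57≥7).
D: not dominated.
E: not dominated (best daily riders).
F: not dominated (best capital cost).
G: dominated by B (operating cost 2≤17, capital cost 188≤355, build time 4≤7, daily riders 57≥56).
H: not dominated.
I: dominated by E (operating cost 42≤60, capital cost 330≤397, build time 5≤7, daily riders 120≥70).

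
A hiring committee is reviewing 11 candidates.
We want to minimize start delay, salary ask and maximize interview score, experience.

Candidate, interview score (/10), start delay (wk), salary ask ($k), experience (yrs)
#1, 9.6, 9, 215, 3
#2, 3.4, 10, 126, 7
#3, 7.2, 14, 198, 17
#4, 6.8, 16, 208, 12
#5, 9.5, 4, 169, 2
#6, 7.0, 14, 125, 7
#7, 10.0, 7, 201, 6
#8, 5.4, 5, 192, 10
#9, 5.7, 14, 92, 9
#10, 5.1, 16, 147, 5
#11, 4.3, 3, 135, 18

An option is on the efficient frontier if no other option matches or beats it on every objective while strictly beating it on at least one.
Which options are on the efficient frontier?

#2, #3, #5, #6, #7, #8, #9, #11

#1: dominated by #7 (interview score 10.0≥9.6, start delay 7≤9, salary ask 201≤215, experience 6≥3).
#2: not dominated.
#3: not dominated.
#4: dominated by #3 (interview score 7.2≥6.8, start delay 14≤16, salary ask 198≤208, experience 17≥12).
#5: not dominated.
#6: not dominated.
#7: not dominated (best interview score).
#8: not dominated.
#9: not dominated (best salary ask).
#10: dominated by #6 (interview score 7.0≥5.1, start delay 14≤16, salary ask 125≤147, experience 7≥5).
#11: not dominated (best start delay).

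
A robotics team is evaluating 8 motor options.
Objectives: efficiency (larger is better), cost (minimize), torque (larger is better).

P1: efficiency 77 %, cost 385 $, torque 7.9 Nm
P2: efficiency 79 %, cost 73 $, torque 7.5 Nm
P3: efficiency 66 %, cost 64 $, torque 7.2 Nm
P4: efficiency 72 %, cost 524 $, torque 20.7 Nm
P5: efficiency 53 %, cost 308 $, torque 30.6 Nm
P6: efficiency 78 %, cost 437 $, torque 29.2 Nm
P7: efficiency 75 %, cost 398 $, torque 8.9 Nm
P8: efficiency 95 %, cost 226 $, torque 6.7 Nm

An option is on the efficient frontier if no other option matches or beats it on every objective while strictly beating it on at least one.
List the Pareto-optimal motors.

P1, P2, P3, P5, P6, P7, P8

P1: not dominated.
P2: not dominated.
P3: not dominated (best cost).
P4: dominated by P6 (efficiency 78≥72, cost 437≤524, torque 29.2≥20.7).
P5: not dominated (best torque).
P6: not dominated.
P7: not dominated.
P8: not dominated (best efficiency).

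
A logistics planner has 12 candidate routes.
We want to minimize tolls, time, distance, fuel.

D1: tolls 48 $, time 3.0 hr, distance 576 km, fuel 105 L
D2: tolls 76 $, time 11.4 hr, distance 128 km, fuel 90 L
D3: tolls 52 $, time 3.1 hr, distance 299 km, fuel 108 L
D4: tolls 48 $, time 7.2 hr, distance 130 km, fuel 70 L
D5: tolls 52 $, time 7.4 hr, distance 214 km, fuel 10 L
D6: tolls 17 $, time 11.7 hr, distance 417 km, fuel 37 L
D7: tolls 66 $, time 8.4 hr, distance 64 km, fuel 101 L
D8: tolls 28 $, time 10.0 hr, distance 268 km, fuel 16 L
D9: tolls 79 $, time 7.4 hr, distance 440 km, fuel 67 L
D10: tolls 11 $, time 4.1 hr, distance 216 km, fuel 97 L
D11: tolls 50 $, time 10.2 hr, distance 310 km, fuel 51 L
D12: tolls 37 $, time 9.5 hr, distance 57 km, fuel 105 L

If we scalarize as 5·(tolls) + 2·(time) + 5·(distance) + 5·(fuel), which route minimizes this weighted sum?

D12

D1: 5·48 + 2·3.0 + 5·576 + 5·105 = 3651.0
D2: 5·76 + 2·11.4 + 5·128 + 5·90 = 1492.8
D3: 5·52 + 2·3.1 + 5·299 + 5·108 = 2301.2
D4: 5·48 + 2·7.2 + 5·130 + 5·70 = 1254.4
D5: 5·52 + 2·7.4 + 5·214 + 5·10 = 1394.8
D6: 5·17 + 2·11.7 + 5·417 + 5·37 = 2378.4
D7: 5·66 + 2·8.4 + 5·64 + 5·101 = 1171.8
D8: 5·28 + 2·10.0 + 5·268 + 5·16 = 1580.0
D9: 5·79 + 2·7.4 + 5·440 + 5·67 = 2944.8
D10: 5·11 + 2·4.1 + 5·216 + 5·97 = 1628.2
D11: 5·50 + 2·10.2 + 5·310 + 5·51 = 2075.4
D12: 5·37 + 2·9.5 + 5·57 + 5·105 = 1014.0
Lowest: D12 at 1014.0.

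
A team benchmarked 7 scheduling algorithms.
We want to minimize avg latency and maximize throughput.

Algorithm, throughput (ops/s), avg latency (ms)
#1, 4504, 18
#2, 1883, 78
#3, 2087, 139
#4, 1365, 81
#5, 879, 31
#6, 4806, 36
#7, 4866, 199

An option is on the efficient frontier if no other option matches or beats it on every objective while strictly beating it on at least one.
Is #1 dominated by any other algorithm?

#2: worse on throughput (1883 vs 4504).
#3: worse on throughput (2087 vs 4504).
#4: worse on throughput (1365 vs 4504).
#5: worse on throughput (879 vs 4504).
#6: worse on avg latency (36 vs 18).
#7: worse on avg latency (199 vs 18).
No option is at least as good as #1 on every objective and strictly better on one.

No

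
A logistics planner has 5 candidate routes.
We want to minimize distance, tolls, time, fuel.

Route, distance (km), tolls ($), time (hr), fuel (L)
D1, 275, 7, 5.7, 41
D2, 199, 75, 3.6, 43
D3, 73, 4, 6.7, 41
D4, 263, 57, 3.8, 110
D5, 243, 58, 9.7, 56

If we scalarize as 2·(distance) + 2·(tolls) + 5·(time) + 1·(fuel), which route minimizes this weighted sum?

D1: 2·275 + 2·7 + 5·5.7 + 1·41 = 633.5
D2: 2·199 + 2·75 + 5·3.6 + 1·43 = 609.0
D3: 2·73 + 2·4 + 5·6.7 + 1·41 = 228.5
D4: 2·263 + 2·57 + 5·3.8 + 1·110 = 769.0
D5: 2·243 + 2·58 + 5·9.7 + 1·56 = 706.5
Lowest: D3 at 228.5.

D3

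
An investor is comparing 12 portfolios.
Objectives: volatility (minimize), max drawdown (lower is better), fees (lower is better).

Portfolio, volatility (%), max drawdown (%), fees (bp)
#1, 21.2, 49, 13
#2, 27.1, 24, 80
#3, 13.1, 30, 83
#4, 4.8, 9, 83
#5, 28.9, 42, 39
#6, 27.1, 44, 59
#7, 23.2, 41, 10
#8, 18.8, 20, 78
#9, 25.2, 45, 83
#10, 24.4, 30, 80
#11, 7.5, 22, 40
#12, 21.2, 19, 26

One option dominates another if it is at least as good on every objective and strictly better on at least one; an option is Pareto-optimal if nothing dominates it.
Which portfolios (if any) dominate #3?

#4: volatility 4.8≤13.1, max drawdown 9≤30, fees 83≤83 — dominates #3.
#11: volatility 7.5≤13.1, max drawdown 22≤30, fees 40≤83 — dominates #3.
Others (#1, #2, #5, #6, #7, #8, #9, #10, #12) are each worse than #3 on at least one objective.

#4, #11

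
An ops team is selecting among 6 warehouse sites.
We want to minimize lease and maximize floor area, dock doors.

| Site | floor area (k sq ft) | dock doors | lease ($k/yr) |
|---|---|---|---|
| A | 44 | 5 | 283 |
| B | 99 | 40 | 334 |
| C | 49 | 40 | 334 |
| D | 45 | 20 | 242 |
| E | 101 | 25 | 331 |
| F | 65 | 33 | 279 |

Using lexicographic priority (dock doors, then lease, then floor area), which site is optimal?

First maximize dock doors: best is 40, kept {B, C}.
Then minimize lease: best is 334, kept {B, C}.
Then maximize floor area: best is 99, kept {B}.

B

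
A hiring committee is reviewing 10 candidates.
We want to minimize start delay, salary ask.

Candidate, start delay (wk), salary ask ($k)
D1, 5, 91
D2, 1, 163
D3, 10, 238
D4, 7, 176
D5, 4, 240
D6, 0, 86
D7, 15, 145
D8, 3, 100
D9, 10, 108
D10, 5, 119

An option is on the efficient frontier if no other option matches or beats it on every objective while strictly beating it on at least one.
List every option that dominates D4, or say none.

D1, D2, D6, D8, D10

D1: start delay 5≤7, salary ask 91≤176 — dominates D4.
D2: start delay 1≤7, salary ask 163≤176 — dominates D4.
D6: start delay 0≤7, salary ask 86≤176 — dominates D4.
D8: start delay 3≤7, salary ask 100≤176 — dominates D4.
D10: start delay 5≤7, salary ask 119≤176 — dominates D4.
Others (D3, D5, D7, D9) are each worse than D4 on at least one objective.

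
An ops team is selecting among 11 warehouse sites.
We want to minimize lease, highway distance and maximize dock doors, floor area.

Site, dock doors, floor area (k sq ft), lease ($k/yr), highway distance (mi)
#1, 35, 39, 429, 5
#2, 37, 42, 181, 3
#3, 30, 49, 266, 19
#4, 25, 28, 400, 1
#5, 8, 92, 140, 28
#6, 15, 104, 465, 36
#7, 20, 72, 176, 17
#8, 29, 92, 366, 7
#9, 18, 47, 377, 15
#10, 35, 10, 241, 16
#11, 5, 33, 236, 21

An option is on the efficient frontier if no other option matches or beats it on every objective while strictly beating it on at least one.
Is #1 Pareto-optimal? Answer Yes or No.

#2 vs #1: dock doors 37≥35, floor area 42≥39, lease 181≤429, highway distance 3≤5 — #2 is at least as good on every objective and strictly better on at least one, so #2 dominates #1.

No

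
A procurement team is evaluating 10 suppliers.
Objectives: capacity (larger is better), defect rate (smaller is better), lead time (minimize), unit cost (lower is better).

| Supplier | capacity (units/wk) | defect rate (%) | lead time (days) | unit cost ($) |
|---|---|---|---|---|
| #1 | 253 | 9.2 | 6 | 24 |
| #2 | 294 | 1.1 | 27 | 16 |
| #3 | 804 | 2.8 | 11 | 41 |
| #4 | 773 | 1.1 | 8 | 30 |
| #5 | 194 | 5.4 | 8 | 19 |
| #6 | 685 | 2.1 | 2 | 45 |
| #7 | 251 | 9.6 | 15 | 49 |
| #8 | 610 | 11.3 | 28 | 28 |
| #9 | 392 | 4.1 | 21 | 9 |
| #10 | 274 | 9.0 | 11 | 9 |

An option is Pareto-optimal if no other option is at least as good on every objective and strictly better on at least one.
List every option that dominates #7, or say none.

#1, #3, #4, #6, #10

#1: capacity 253≥251, defect rate 9.2≤9.6, lead time 6≤15, unit cost 24≤49 — dominates #7.
#3: capacity 804≥251, defect rate 2.8≤9.6, lead time 11≤15, unit cost 41≤49 — dominates #7.
#4: capacity 773≥251, defect rate 1.1≤9.6, lead time 8≤15, unit cost 30≤49 — dominates #7.
#6: capacity 685≥251, defect rate 2.1≤9.6, lead time 2≤15, unit cost 45≤49 — dominates #7.
#10: capacity 274≥251, defect rate 9.0≤9.6, lead time 11≤15, unit cost 9≤49 — dominates #7.
Others (#2, #5, #8, #9) are each worse than #7 on at least one objective.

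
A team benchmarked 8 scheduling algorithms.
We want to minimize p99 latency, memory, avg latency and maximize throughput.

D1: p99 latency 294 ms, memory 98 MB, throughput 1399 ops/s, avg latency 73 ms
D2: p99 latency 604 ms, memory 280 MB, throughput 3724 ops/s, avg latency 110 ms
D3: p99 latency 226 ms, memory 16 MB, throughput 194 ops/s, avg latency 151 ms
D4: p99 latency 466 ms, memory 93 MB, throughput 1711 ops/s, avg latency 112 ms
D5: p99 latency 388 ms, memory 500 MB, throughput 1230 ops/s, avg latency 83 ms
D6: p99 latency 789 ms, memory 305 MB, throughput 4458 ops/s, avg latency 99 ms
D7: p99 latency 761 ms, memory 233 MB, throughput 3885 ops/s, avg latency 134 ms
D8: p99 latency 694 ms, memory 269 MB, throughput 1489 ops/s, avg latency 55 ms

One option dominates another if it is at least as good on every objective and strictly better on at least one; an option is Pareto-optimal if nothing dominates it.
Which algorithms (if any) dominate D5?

D1

D1: p99 latency 294≤388, memory 98≤500, throughput 1399≥1230, avg latency 73≤83 — dominates D5.
Others (D2, D3, D4, D6, D7, D8) are each worse than D5 on at least one objective.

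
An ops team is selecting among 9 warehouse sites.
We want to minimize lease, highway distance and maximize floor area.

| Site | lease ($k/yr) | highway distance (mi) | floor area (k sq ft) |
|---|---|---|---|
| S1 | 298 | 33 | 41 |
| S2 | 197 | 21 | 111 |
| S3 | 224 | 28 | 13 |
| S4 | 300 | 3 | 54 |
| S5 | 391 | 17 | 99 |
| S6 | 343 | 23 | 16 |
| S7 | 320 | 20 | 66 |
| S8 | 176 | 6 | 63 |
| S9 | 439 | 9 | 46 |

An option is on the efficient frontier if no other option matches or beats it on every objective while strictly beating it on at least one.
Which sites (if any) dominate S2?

none

S1: worse on lease (298 vs 197).
S3: worse on lease (224 vs 197).
S4: worse on lease (300 vs 197).
S5: worse on lease (391 vs 197).
S6: worse on lease (343 vs 197).
S7: worse on lease (320 vs 197).
S8: worse on floor area (63 vs 111).
S9: worse on lease (439 vs 197).
No option dominates S2.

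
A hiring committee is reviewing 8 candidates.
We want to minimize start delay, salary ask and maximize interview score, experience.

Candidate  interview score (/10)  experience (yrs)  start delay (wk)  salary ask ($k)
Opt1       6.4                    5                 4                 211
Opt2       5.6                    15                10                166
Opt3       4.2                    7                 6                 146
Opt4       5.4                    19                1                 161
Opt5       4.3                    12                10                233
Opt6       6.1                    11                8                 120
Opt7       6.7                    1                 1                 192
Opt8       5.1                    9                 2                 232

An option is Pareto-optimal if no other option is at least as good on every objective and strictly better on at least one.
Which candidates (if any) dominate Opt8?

Opt4

Opt4: interview score 5.4≥5.1, experience 19≥9, start delay 1≤2, salary ask 161≤232 — dominates Opt8.
Others (Opt1, Opt2, Opt3, Opt5, Opt6, Opt7) are each worse than Opt8 on at least one objective.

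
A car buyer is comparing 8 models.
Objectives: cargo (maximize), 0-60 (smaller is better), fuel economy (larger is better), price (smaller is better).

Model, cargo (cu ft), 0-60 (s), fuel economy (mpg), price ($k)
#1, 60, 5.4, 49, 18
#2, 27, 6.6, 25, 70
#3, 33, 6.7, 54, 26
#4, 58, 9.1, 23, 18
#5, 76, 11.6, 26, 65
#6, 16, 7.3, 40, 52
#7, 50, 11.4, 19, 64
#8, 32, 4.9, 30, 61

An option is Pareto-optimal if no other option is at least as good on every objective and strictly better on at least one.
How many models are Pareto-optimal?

#1: not dominated.
#2: dominated by #1 (cargo 60≥27, 0-60 5.4≤6.6, fuel economy 49≥25, price 18≤70).
#3: not dominated (best fuel economy).
#4: dominated by #1 (cargo 60≥58, 0-60 5.4≤9.1, fuel economy 49≥23, price 18≤18).
#5: not dominated (best cargo).
#6: dominated by #1 (cargo 60≥16, 0-60 5.4≤7.3, fuel economy 49≥40, price 18≤52).
#7: dominated by #1 (cargo 60≥50, 0-60 5.4≤11.4, fuel economy 49≥19, price 18≤64).
#8: not dominated (best 0-60).
Pareto-optimal: #1, #3, #5, #8 → 4.

4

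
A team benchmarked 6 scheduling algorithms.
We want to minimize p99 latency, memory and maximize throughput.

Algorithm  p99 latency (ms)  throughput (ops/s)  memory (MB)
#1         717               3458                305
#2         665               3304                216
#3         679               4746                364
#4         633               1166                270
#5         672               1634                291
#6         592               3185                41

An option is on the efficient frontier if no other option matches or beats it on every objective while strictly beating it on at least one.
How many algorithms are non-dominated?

4

#1: not dominated.
#2: not dominated.
#3: not dominated (best throughput).
#4: dominated by #6 (p99 latency 592≤633, throughput 3185≥1166, memory 41≤270).
#5: dominated by #2 (p99 latency 665≤672, throughput 3304≥1634, memory 216≤291).
#6: not dominated (best p99 latency).
Pareto-optimal: #1, #2, #3, #6 → 4.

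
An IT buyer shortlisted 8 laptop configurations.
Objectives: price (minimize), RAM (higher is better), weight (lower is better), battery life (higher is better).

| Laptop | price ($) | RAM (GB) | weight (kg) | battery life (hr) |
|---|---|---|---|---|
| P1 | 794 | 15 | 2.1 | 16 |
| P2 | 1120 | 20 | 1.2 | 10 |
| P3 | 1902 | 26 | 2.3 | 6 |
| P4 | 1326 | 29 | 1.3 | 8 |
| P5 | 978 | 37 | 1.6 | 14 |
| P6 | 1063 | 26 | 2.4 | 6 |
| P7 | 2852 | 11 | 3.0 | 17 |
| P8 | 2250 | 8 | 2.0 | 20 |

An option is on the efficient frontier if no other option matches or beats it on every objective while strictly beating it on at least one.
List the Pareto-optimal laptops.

P1, P2, P4, P5, P7, P8

P1: not dominated (best price).
P2: not dominated (best weight).
P3: dominated by P4 (price 1326≤1902, RAM 29≥26, weight 1.3≤2.3, battery life 8≥6).
P4: not dominated.
P5: not dominated (best RAM).
P6: dominated by P5 (price 978≤1063, RAM 37≥26, weight 1.6≤2.4, battery life 14≥6).
P7: not dominated.
P8: not dominated (best battery life).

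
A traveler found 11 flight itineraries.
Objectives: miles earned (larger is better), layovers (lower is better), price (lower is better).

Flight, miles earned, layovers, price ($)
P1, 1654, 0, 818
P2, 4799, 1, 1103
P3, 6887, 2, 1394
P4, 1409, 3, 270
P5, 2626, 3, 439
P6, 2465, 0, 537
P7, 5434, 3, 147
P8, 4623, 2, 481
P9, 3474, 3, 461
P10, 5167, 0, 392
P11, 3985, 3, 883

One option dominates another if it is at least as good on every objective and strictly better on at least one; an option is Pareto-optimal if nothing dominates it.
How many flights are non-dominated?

3

P1: dominated by P6 (miles earned 2465≥1654, layovers 0≤0, price 537≤818).
P2: dominated by P10 (miles earned 5167≥4799, layovers 0≤1, price 392≤1103).
P3: not dominated (best miles earned).
P4: dominated by P7 (miles earned 5434≥1409, layovers 3≤3, price 147≤270).
P5: dominated by P7 (miles earned 5434≥2626, layovers 3≤3, price 147≤439).
P6: dominated by P10 (miles earned 5167≥2465, layovers 0≤0, price 392≤537).
P7: not dominated (best price).
P8: dominated by P10 (miles earned 5167≥4623, layovers 0≤2, price 392≤481).
P9: dominated by P7 (miles earned 5434≥3474, layovers 3≤3, price 147≤461).
P10: not dominated.
P11: dominated by P7 (miles earned 5434≥3985, layovers 3≤3, price 147≤883).
Pareto-optimal: P3, P7, P10 → 3.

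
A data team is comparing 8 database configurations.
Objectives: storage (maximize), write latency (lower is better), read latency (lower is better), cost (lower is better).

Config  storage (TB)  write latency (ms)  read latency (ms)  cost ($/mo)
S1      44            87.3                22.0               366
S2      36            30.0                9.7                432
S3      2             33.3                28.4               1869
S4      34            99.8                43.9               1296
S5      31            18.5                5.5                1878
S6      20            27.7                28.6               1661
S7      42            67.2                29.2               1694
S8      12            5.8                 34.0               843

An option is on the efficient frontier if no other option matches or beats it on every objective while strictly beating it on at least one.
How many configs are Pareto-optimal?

S1: not dominated (best storage).
S2: not dominated.
S3: dominated by S2 (storage 36≥2, write latency 30.0≤33.3, read latency 9.7≤28.4, cost 432≤1869).
S4: dominated by S1 (storage 44≥34, write latency 87.3≤99.8, read latency 22.0≤43.9, cost 366≤1296).
S5: not dominated (best read latency).
S6: not dominated.
S7: not dominated.
S8: not dominated (best write latency).
Pareto-optimal: S1, S2, S5, S6, S7, S8 → 6.

6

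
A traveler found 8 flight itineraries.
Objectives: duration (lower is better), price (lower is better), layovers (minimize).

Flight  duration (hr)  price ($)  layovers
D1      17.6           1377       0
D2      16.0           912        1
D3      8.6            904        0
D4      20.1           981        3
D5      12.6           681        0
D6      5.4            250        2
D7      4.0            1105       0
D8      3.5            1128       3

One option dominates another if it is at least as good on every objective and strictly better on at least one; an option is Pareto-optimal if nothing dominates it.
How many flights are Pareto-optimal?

D1: dominated by D3 (duration 8.6≤17.6, price 904≤1377, layovers 0≤0).
D2: dominated by D3 (duration 8.6≤16.0, price 904≤912, layovers 0≤1).
D3: not dominated.
D4: dominated by D2 (duration 16.0≤20.1, price 912≤981, layovers 1≤3).
D5: not dominated.
D6: not dominated (best price).
D7: not dominated.
D8: not dominated (best duration).
Pareto-optimal: D3, D5, D6, D7, D8 → 5.

5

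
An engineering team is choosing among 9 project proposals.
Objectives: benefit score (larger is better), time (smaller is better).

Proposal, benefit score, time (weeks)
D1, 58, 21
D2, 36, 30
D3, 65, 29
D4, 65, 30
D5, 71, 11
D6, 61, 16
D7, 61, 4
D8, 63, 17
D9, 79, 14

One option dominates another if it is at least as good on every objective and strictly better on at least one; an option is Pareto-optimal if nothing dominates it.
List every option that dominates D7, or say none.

none

D1: worse on benefit score (58 vs 61).
D2: worse on benefit score (36 vs 61).
D3: worse on time (29 vs 4).
D4: worse on time (30 vs 4).
D5: worse on time (11 vs 4).
D6: worse on time (16 vs 4).
D8: worse on time (17 vs 4).
D9: worse on time (14 vs 4).
No option dominates D7.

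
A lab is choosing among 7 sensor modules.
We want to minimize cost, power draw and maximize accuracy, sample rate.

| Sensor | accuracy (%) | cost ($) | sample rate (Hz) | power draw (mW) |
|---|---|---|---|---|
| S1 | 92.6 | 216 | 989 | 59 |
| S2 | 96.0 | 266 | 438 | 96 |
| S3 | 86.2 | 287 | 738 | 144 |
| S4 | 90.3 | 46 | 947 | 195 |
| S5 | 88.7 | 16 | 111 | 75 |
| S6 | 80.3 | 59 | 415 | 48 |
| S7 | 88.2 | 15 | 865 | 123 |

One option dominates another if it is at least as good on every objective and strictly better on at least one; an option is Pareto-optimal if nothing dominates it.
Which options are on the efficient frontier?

S1, S2, S4, S5, S6, S7

S1: not dominated (best sample rate).
S2: not dominated (best accuracy).
S3: dominated by S1 (accuracy 92.6≥86.2, cost 216≤287, sample rate 989≥738, power draw 59≤144).
S4: not dominated.
S5: not dominated.
S6: not dominated (best power draw).
S7: not dominated (best cost).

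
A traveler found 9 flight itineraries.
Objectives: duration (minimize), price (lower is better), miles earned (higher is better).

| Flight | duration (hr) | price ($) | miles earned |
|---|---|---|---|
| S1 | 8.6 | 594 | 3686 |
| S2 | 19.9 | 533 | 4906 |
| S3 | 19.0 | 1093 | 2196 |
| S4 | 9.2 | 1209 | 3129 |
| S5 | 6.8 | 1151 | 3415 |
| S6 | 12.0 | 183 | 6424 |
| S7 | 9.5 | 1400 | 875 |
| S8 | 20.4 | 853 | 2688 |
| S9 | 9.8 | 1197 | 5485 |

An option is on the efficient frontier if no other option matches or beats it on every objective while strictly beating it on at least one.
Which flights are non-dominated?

S1: not dominated.
S2: dominated by S6 (duration 12.0≤19.9, price 183≤533, miles earned 6424≥4906).
S3: dominated by S1 (duration 8.6≤19.0, price 594≤1093, miles earned 3686≥2196).
S4: dominated by S1 (duration 8.6≤9.2, price 594≤1209, miles earned 3686≥3129).
S5: not dominated (best duration).
S6: not dominated (best price).
S7: dominated by S1 (duration 8.6≤9.5, price 594≤1400, miles earned 3686≥875).
S8: dominated by S1 (duration 8.6≤20.4, price 594≤853, miles earned 3686≥2688).
S9: not dominated.

S1, S5, S6, S9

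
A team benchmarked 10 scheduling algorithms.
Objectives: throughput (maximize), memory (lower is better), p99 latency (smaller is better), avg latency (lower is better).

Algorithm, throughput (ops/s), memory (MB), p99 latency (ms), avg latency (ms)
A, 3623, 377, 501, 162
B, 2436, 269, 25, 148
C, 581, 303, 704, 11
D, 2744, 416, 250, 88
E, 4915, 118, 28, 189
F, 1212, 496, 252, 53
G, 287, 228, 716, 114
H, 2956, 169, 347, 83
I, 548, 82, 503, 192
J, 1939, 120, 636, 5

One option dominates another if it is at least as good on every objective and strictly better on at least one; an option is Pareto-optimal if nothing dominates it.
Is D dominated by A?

No

A vs D: A is worse on p99 latency (501 vs 250), so it does not dominate D.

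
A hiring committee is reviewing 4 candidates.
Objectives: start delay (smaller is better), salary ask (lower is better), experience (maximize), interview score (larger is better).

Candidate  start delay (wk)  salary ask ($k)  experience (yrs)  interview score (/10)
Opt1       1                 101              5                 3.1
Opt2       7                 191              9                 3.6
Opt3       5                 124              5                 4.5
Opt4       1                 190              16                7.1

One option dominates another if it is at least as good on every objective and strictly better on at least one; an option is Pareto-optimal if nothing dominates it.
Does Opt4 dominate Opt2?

Yes

Opt4 vs Opt2: start delay 1≤7, salary ask 190≤191, experience 16≥9, interview score 7.1≥3.6 — Opt4 is at least as good on every objective with at least one strict improvement.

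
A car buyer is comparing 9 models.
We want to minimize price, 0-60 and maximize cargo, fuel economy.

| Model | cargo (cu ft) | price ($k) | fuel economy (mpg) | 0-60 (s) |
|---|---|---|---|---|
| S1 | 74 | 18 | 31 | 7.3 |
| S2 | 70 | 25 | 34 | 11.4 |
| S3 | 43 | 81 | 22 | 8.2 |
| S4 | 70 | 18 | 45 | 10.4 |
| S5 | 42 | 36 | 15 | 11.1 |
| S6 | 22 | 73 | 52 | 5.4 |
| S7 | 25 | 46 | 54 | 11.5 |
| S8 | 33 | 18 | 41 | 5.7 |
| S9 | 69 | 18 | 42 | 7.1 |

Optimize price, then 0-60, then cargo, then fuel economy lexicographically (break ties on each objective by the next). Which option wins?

S8

First minimize price: best is 18, kept {S1, S4, S8, S9}.
Then minimize 0-60: best is 5.7, kept {S8}.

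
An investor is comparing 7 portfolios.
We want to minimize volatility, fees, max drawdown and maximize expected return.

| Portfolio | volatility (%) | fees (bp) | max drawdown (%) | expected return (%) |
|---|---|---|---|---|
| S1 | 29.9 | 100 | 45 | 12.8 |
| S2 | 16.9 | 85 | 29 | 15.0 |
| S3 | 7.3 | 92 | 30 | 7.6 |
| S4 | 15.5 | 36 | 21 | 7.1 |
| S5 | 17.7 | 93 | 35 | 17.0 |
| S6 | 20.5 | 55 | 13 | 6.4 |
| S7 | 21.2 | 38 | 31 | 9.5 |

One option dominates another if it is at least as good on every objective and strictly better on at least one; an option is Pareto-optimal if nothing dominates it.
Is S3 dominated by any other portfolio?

No

S1: worse on volatility (29.9 vs 7.3).
S2: worse on volatility (16.9 vs 7.3).
S4: worse on volatility (15.5 vs 7.3).
S5: worse on volatility (17.7 vs 7.3).
S6: worse on volatility (20.5 vs 7.3).
S7: worse on volatility (21.2 vs 7.3).
No option is at least as good as S3 on every objective and strictly better on one.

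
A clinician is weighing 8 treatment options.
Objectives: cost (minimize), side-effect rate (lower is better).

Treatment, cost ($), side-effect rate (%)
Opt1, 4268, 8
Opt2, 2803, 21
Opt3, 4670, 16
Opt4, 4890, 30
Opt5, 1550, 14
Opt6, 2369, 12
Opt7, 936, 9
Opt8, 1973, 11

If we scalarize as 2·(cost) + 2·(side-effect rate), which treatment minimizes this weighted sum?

Opt1: 2·4268 + 2·8 = 8552
Opt2: 2·2803 + 2·21 = 5648
Opt3: 2·4670 + 2·16 = 9372
Opt4: 2·4890 + 2·30 = 9840
Opt5: 2·1550 + 2·14 = 3128
Opt6: 2·2369 + 2·12 = 4762
Opt7: 2·936 + 2·9 = 1890
Opt8: 2·1973 + 2·11 = 3968
Lowest: Opt7 at 1890.

Opt7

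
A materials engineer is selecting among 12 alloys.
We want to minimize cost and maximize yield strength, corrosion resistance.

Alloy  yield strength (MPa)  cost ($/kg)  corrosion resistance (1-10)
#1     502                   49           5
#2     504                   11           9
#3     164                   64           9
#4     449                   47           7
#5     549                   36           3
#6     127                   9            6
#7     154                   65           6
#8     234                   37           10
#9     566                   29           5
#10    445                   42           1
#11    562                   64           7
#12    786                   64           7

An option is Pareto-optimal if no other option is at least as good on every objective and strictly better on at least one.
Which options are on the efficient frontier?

#2, #6, #8, #9, #12

#1: dominated by #2 (yield strength 504≥502, cost 11≤49, corrosion resistance 9≥5).
#2: not dominated.
#3: dominated by #2 (yield strength 504≥164, cost 11≤64, corrosion resistance 9≥9).
#4: dominated by #2 (yield strength 504≥449, cost 11≤47, corrosion resistance 9≥7).
#5: dominated by #9 (yield strength 566≥549, cost 29≤36, corrosion resistance 5≥3).
#6: not dominated (best cost).
#7: dominated by #2 (yield strength 504≥154, cost 11≤65, corrosion resistance 9≥6).
#8: not dominated (best corrosion resistance).
#9: not dominated.
#10: dominated by #2 (yield strength 504≥445, cost 11≤42, corrosion resistance 9≥1).
#11: dominated by #12 (yield strength 786≥562, cost 64≤64, corrosion resistance 7≥7).
#12: not dominated (best yield strength).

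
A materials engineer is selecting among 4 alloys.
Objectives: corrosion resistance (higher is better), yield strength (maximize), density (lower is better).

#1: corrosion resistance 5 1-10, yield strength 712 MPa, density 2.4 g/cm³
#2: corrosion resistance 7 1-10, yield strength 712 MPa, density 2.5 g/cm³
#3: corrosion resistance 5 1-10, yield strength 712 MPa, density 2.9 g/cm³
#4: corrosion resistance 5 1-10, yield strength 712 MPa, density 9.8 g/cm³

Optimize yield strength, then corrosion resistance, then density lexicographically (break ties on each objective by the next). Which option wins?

#2

First maximize yield strength: best is 712, kept {#1, #2, #3, #4}.
Then maximize corrosion resistance: best is 7, kept {#2}.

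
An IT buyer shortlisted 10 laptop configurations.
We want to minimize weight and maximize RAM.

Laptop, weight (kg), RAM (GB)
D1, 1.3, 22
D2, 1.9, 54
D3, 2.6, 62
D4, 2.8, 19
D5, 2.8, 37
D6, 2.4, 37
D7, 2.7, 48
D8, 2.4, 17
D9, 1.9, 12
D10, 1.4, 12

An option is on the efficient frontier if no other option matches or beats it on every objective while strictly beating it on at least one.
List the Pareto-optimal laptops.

D1: not dominated (best weight).
D2: not dominated.
D3: not dominated (best RAM).
D4: dominated by D1 (weight 1.3≤2.8, RAM 22≥19).
D5: dominated by D2 (weight 1.9≤2.8, RAM 54≥37).
D6: dominated by D2 (weight 1.9≤2.4, RAM 54≥37).
D7: dominated by D2 (weight 1.9≤2.7, RAM 54≥48).
D8: dominated by D1 (weight 1.3≤2.4, RAM 22≥17).
D9: dominated by D1 (weight 1.3≤1.9, RAM 22≥12).
D10: dominated by D1 (weight 1.3≤1.4, RAM 22≥12).

D1, D2, D3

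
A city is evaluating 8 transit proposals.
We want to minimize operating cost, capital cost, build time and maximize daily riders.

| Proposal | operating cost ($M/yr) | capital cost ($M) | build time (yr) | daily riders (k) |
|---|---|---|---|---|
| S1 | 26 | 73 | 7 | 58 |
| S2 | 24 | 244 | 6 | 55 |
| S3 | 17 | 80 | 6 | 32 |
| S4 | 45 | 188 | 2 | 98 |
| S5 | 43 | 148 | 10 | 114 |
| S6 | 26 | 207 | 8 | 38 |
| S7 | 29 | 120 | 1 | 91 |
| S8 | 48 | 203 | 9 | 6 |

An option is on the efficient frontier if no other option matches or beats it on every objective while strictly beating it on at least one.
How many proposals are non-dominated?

S1: not dominated (best capital cost).
S2: not dominated.
S3: not dominated (best operating cost).
S4: not dominated.
S5: not dominated (best daily riders).
S6: dominated by S1 (operating cost 26≤26, capital cost 73≤207, build time 7≤8, daily riders 58≥38).
S7: not dominated (best build time).
S8: dominated by S1 (operating cost 26≤48, capital cost 73≤203, build time 7≤9, daily riders 58≥6).
Pareto-optimal: S1, S2, S3, S4, S5, S7 → 6.

6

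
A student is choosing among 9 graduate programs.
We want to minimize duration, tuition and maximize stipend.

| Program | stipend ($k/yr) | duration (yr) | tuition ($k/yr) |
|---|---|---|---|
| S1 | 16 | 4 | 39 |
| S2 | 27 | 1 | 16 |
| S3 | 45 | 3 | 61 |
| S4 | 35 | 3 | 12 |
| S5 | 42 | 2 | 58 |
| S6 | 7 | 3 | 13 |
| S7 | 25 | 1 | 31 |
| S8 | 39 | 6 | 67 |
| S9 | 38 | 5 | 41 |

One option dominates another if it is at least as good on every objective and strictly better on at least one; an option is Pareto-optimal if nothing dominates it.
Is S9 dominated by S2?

No

S2 vs S9: S2 is worse on stipend (27 vs 38), so it does not dominate S9.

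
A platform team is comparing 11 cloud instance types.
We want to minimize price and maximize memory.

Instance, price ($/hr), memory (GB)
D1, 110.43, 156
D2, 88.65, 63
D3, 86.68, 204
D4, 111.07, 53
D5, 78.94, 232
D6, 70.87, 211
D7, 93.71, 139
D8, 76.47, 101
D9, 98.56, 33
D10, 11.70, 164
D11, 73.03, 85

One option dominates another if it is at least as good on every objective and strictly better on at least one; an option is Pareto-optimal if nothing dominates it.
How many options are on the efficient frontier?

D1: dominated by D3 (price 86.68≤110.43, memory 204≥156).
D2: dominated by D3 (price 86.68≤88.65, memory 204≥63).
D3: dominated by D5 (price 78.94≤86.68, memory 232≥204).
D4: dominated by D1 (price 110.43≤111.07, memory 156≥53).
D5: not dominated (best memory).
D6: not dominated.
D7: dominated by D3 (price 86.68≤93.71, memory 204≥139).
D8: dominated by D6 (price 70.87≤76.47, memory 211≥101).
D9: dominated by D2 (price 88.65≤98.56, memory 63≥33).
D10: not dominated (best price).
D11: dominated by D6 (price 70.87≤73.03, memory 211≥85).
Pareto-optimal: D5, D6, D10 → 3.

3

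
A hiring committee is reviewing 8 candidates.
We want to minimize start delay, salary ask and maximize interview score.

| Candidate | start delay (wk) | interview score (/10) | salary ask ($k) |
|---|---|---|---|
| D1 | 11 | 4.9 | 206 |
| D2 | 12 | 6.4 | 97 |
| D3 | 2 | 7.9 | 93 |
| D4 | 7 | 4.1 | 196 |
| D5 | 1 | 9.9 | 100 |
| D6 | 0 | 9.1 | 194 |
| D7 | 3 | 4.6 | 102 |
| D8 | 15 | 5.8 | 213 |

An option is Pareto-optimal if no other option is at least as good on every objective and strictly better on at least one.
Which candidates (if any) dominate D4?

D3, D5, D6, D7

D3: start delay 2≤7, interview score 7.9≥4.1, salary ask 93≤196 — dominates D4.
D5: start delay 1≤7, interview score 9.9≥4.1, salary ask 100≤196 — dominates D4.
D6: start delay 0≤7, interview score 9.1≥4.1, salary ask 194≤196 — dominates D4.
D7: start delay 3≤7, interview score 4.6≥4.1, salary ask 102≤196 — dominates D4.
Others (D1, D2, D8) are each worse than D4 on at least one objective.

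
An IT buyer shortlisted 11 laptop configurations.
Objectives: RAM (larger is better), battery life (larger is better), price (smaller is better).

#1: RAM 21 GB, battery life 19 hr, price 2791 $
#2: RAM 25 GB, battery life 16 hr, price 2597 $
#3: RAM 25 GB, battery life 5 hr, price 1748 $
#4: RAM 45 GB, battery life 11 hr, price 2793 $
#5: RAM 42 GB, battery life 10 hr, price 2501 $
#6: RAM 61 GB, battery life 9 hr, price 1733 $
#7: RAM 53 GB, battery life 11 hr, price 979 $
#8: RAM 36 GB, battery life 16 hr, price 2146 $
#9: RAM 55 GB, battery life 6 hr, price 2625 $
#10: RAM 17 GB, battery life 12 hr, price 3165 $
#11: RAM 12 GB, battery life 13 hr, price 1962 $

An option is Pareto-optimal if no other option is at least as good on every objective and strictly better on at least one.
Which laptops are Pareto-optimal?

#1, #6, #7, #8, #11

#1: not dominated (best battery life).
#2: dominated by #8 (RAM 36≥25, battery life 16≥16, price 2146≤2597).
#3: dominated by #6 (RAM 61≥25, battery life 9≥5, price 1733≤1748).
#4: dominated by #7 (RAM 53≥45, battery life 11≥11, price 979≤2793).
#5: dominated by #7 (RAM 53≥42, battery life 11≥10, price 979≤2501).
#6: not dominated (best RAM).
#7: not dominated (best price).
#8: not dominated.
#9: dominated by #6 (RAM 61≥55, battery life 9≥6, price 1733≤2625).
#10: dominated by #1 (RAM 21≥17, battery life 19≥12, price 2791≤3165).
#11: not dominated.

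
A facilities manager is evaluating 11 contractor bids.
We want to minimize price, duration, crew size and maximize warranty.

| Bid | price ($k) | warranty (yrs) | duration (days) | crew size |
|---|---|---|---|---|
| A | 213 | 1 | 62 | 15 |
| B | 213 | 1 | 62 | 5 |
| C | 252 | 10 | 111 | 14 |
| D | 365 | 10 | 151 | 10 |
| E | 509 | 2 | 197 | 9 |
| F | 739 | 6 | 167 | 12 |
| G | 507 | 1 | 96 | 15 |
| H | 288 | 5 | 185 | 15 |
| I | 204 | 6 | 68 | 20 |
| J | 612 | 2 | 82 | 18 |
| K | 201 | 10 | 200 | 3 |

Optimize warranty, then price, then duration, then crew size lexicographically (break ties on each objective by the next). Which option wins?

First maximize warranty: best is 10, kept {C, D, K}.
Then minimize price: best is 201, kept {K}.

K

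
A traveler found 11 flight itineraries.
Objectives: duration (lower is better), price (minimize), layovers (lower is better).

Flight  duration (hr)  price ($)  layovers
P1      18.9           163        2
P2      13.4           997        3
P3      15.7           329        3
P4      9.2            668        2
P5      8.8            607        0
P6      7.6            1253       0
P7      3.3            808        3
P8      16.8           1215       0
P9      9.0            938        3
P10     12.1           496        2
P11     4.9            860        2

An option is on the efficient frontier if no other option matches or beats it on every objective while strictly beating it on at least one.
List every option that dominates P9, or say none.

P5, P7, P11

P5: duration 8.8≤9.0, price 607≤938, layovers 0≤3 — dominates P9.
P7: duration 3.3≤9.0, price 808≤938, layovers 3≤3 — dominates P9.
P11: duration 4.9≤9.0, price 860≤938, layovers 2≤3 — dominates P9.
Others (P1, P2, P3, P4, P6, P8, P10) are each worse than P9 on at least one objective.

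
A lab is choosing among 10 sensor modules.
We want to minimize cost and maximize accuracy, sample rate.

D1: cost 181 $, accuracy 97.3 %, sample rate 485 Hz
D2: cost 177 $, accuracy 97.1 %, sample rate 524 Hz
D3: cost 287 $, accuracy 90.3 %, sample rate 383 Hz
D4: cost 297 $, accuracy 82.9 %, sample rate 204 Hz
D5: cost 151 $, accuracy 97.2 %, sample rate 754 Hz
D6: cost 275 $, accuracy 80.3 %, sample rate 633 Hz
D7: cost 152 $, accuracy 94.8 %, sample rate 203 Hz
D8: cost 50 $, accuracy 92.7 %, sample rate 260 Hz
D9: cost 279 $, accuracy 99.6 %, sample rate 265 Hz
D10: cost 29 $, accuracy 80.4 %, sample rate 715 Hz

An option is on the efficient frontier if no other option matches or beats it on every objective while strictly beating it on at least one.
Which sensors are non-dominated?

D1: not dominated.
D2: dominated by D5 (cost 151≤177, accuracy 97.2≥97.1, sample rate 754≥524).
D3: dominated by D1 (cost 181≤287, accuracy 97.3≥90.3, sample rate 485≥383).
D4: dominated by D1 (cost 181≤297, accuracy 97.3≥82.9, sample rate 485≥204).
D5: not dominated (best sample rate).
D6: dominated by D5 (cost 151≤275, accuracy 97.2≥80.3, sample rate 754≥633).
D7: dominated by D5 (cost 151≤152, accuracy 97.2≥94.8, sample rate 754≥203).
D8: not dominated.
D9: not dominated (best accuracy).
D10: not dominated (best cost).

D1, D5, D8, D9, D10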